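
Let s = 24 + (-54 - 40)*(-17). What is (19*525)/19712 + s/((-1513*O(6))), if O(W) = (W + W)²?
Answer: 19118753/38345472 ≈ 0.49859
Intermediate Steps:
O(W) = 4*W² (O(W) = (2*W)² = 4*W²)
s = 1622 (s = 24 - 94*(-17) = 24 + 1598 = 1622)
(19*525)/19712 + s/((-1513*O(6))) = (19*525)/19712 + 1622/((-6052*6²)) = 9975*(1/19712) + 1622/((-6052*36)) = 1425/2816 + 1622/((-1513*144)) = 1425/2816 + 1622/(-217872) = 1425/2816 + 1622*(-1/217872) = 1425/2816 - 811/108936 = 19118753/38345472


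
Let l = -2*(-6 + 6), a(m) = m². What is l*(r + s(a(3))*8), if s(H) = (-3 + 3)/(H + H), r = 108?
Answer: 0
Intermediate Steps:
s(H) = 0 (s(H) = 0/((2*H)) = 0*(1/(2*H)) = 0)
l = 0 (l = -2*0 = 0)
l*(r + s(a(3))*8) = 0*(108 + 0*8) = 0*(108 + 0) = 0*108 = 0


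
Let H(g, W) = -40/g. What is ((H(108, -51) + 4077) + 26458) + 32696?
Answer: 1707227/27 ≈ 63231.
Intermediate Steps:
((H(108, -51) + 4077) + 26458) + 32696 = ((-40/108 + 4077) + 26458) + 32696 = ((-40*1/108 + 4077) + 26458) + 32696 = ((-10/27 + 4077) + 26458) + 32696 = (110069/27 + 26458) + 32696 = 824435/27 + 32696 = 1707227/27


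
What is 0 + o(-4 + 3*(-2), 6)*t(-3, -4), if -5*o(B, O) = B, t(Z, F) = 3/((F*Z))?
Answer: ½ ≈ 0.50000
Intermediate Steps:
t(Z, F) = 3/(F*Z) (t(Z, F) = 3*(1/(F*Z)) = 3/(F*Z))
o(B, O) = -B/5
0 + o(-4 + 3*(-2), 6)*t(-3, -4) = 0 + (-(-4 + 3*(-2))/5)*(3/(-4*(-3))) = 0 + (-(-4 - 6)/5)*(3*(-¼)*(-⅓)) = 0 - ⅕*(-10)*(¼) = 0 + 2*(¼) = 0 + ½ = ½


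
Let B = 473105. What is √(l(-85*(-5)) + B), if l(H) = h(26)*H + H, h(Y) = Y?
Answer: 2*√121145 ≈ 696.12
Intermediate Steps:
l(H) = 27*H (l(H) = 26*H + H = 27*H)
√(l(-85*(-5)) + B) = √(27*(-85*(-5)) + 473105) = √(27*425 + 473105) = √(11475 + 473105) = √484580 = 2*√121145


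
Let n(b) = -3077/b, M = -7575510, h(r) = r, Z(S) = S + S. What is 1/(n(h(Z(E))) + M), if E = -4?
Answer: -8/60601003 ≈ -1.3201e-7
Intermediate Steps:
Z(S) = 2*S
1/(n(h(Z(E))) + M) = 1/(-3077/(2*(-4)) - 7575510) = 1/(-3077/(-8) - 7575510) = 1/(-3077*(-⅛) - 7575510) = 1/(3077/8 - 7575510) = 1/(-60601003/8) = -8/60601003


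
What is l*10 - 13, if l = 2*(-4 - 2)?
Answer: -133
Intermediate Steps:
l = -12 (l = 2*(-6) = -12)
l*10 - 13 = -12*10 - 13 = -120 - 13 = -133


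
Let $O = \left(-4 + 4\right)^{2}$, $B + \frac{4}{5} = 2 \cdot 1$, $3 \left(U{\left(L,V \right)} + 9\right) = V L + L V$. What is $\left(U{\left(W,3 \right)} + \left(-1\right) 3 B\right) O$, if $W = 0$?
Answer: $0$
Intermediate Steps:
$U{\left(L,V \right)} = -9 + \frac{2 L V}{3}$ ($U{\left(L,V \right)} = -9 + \frac{V L + L V}{3} = -9 + \frac{L V + L V}{3} = -9 + \frac{2 L V}{3}$)
$B = \frac{6}{5}$ ($B = - \frac{4}{5} + 2 \cdot 1 = - \frac{4}{5} + 2 = \frac{6}{5} \approx 1.2$)
$O = 0$ ($O = 0^{2} = 0$)
$\left(U{\left(W,3 \right)} + \left(-1\right) 3 B\right) O = \left(\left(-9 + \frac{2}{3} \cdot 0 \cdot 3\right) + \left(-1\right) 3 \cdot \frac{6}{5}\right) 0 = \left(\left(-9 + 0\right) - \frac{18}{5}\right) 0 = \left(-9 - \frac{18}{5}\right) 0 = \left(- \frac{63}{5}\right) 0 = 0$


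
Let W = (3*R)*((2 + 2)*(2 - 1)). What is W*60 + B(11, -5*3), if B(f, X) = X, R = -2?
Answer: -1455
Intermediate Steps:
W = -24 (W = (3*(-2))*((2 + 2)*(2 - 1)) = -24 ≈ -24.000)
W*60 + B(11, -5*3) = -24*60 - 5*3 = -1440 - 15 = -1455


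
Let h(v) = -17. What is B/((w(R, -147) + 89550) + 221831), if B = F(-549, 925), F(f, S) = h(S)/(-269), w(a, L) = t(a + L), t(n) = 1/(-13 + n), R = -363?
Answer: 8891/43807258478 ≈ 2.0296e-7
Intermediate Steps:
w(a, L) = 1/(-13 + L + a) (w(a, L) = 1/(-13 + (a + L)) = 1/(-13 + (L + a)) = 1/(-13 + L + a))
F(f, S) = 17/269 (F(f, S) = -17/(-269) = -17*(-1/269) = 17/269)
B = 17/269 ≈ 0.063197
B/((w(R, -147) + 89550) + 221831) = 17/(269*((1/(-13 - 147 - 363) + 89550) + 221831)) = 17/(269*((1/(-523) + 89550) + 221831)) = 17/(269*((-1/523 + 89550) + 221831)) = 17/(269*(46834649/523 + 221831)) = 17/(269*(162852262/523)) = (17/269)*(523/162852262) = 8891/43807258478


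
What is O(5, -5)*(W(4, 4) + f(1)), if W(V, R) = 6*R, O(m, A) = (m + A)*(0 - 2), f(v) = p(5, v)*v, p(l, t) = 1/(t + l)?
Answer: 0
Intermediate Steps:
p(l, t) = 1/(l + t)
f(v) = v/(5 + v)
O(m, A) = -2*A - 2*m (O(m, A) = (A + m)*(-2) = -2*A - 2*m)
O(5, -5)*(W(4, 4) + f(1)) = (-2*(-5) - 2*5)*(6*4 + 1/(5 + 1)) = (10 - 10)*(24 + 1/6) = 0*(24 + 1*(⅙)) = 0*(24 + ⅙) = 0*(145/6) = 0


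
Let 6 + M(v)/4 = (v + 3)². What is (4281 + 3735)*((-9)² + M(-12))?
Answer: 3054096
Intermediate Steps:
M(v) = -24 + 4*(3 + v)² (M(v) = -24 + 4*(v + 3)² = -24 + 4*(3 + v)²)
(4281 + 3735)*((-9)² + M(-12)) = (4281 + 3735)*((-9)² + (-24 + 4*(3 - 12)²)) = 8016*(81 + (-24 + 4*(-9)²)) = 8016*(81 + (-24 + 4*81)) = 8016*(81 + (-24 + 324)) = 8016*(81 + 300) = 8016*381 = 3054096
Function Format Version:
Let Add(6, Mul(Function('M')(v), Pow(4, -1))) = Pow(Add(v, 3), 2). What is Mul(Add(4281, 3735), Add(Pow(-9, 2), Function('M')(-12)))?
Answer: 3054096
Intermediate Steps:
Function('M')(v) = Add(-24, Mul(4, Pow(Add(3, v), 2))) (Function('M')(v) = Add(-24, Mul(4, Pow(Add(v, 3), 2))) = Add(-24, Mul(4, Pow(Add(3, v), 2))))
Mul(Add(4281, 3735), Add(Pow(-9, 2), Function('M')(-12))) = Mul(Add(4281, 3735), Add(Pow(-9, 2), Add(-24, Mul(4, Pow(Add(3, -12), 2))))) = Mul(8016, Add(81, Add(-24, Mul(4, Pow(-9, 2))))) = Mul(8016, Add(81, Add(-24, Mul(4, 81)))) = Mul(8016, Add(81, Add(-24, 324))) = Mul(8016, Add(81, 300)) = Mul(8016, 381) = 3054096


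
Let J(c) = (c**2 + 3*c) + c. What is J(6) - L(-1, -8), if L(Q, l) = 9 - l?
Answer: 43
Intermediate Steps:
J(c) = c**2 + 4*c
J(6) - L(-1, -8) = 6*(4 + 6) - (9 - 1*(-8)) = 6*10 - (9 + 8) = 60 - 1*17 = 60 - 17 = 43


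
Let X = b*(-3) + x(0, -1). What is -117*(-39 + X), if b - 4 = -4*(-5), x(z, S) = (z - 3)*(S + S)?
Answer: 12285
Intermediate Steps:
x(z, S) = 2*S*(-3 + z) (x(z, S) = (-3 + z)*(2*S) = 2*S*(-3 + z))
b = 24 (b = 4 - 4*(-5) = 4 + 20 = 24)
X = -66 (X = 24*(-3) + 2*(-1)*(-3 + 0) = -72 + 2*(-1)*(-3) = -72 + 6 = -66)
-117*(-39 + X) = -117*(-39 - 66) = -117*(-105) = 12285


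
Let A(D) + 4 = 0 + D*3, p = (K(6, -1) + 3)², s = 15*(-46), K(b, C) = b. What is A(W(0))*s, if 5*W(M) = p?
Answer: -30774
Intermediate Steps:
s = -690
p = 81 (p = (6 + 3)² = 9² = 81)
W(M) = 81/5 (W(M) = (⅕)*81 = 81/5)
A(D) = -4 + 3*D (A(D) = -4 + (0 + D*3) = -4 + (0 + 3*D) = -4 + 3*D)
A(W(0))*s = (-4 + 3*(81/5))*(-690) = (-4 + 243/5)*(-690) = (223/5)*(-690) = -30774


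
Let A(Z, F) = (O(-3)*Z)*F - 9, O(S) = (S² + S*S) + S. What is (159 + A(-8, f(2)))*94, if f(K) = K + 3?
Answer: -42300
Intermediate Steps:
O(S) = S + 2*S² (O(S) = (S² + S²) + S = 2*S² + S = S + 2*S²)
f(K) = 3 + K
A(Z, F) = -9 + 15*F*Z (A(Z, F) = ((-3*(1 + 2*(-3)))*Z)*F - 9 = ((-3*(1 - 6))*Z)*F - 9 = ((-3*(-5))*Z)*F - 9 = (15*Z)*F - 9 = 15*F*Z - 9 = -9 + 15*F*Z)
(159 + A(-8, f(2)))*94 = (159 + (-9 + 15*(3 + 2)*(-8)))*94 = (159 + (-9 + 15*5*(-8)))*94 = (159 + (-9 - 600))*94 = (159 - 609)*94 = -450*94 = -42300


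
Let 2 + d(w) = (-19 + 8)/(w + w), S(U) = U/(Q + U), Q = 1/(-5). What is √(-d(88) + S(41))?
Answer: √127653/204 ≈ 1.7514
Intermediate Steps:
Q = -⅕ (Q = 1*(-⅕) = -⅕ ≈ -0.20000)
S(U) = U/(-⅕ + U)
d(w) = -2 - 11/(2*w) (d(w) = -2 + (-19 + 8)/(w + w) = -2 - 11*1/(2*w) = -2 - 11/(2*w))
√(-d(88) + S(41)) = √(-(-2 - 11/2/88) + 5*41/(-1 + 5*41)) = √(-(-2 - 11/2*1/88) + 5*41/(-1 + 205)) = √(-(-2 - 1/16) + 5*41/204) = √(-1*(-33/16) + 5*41*(1/204)) = √(33/16 + 205/204) = √(2503/816) = √127653/204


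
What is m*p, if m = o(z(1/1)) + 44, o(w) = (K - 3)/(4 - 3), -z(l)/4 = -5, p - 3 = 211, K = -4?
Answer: 7918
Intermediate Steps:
p = 214 (p = 3 + 211 = 214)
z(l) = 20 (z(l) = -4*(-5) = 20)
o(w) = -7 (o(w) = (-4 - 3)/(4 - 3) = -7/1 = -7*1 = -7)
m = 37 (m = -7 + 44 = 37)
m*p = 37*214 = 7918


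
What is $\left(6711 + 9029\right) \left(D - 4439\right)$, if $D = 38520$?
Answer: $536434940$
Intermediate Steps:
$\left(6711 + 9029\right) \left(D - 4439\right) = \left(6711 + 9029\right) \left(38520 - 4439\right) = 15740 \cdot 34081 = 536434940$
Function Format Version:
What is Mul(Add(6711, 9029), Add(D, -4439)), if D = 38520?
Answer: 536434940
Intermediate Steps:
Mul(Add(6711, 9029), Add(D, -4439)) = Mul(Add(6711, 9029), Add(38520, -4439)) = Mul(15740, 34081) = 536434940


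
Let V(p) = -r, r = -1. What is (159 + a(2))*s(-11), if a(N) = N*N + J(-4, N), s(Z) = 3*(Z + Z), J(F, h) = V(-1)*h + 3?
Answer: -11088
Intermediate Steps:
V(p) = 1 (V(p) = -1*(-1) = 1)
J(F, h) = 3 + h (J(F, h) = 1*h + 3 = h + 3 = 3 + h)
s(Z) = 6*Z (s(Z) = 3*(2*Z) = 6*Z)
a(N) = 3 + N + N² (a(N) = N*N + (3 + N) = N² + (3 + N) = 3 + N + N²)
(159 + a(2))*s(-11) = (159 + (3 + 2 + 2²))*(6*(-11)) = (159 + (3 + 2 + 4))*(-66) = (159 + 9)*(-66) = 168*(-66) = -11088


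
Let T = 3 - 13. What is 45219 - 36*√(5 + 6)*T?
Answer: 45219 + 360*√11 ≈ 46413.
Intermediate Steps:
T = -10
45219 - 36*√(5 + 6)*T = 45219 - 36*√(5 + 6)*(-10) = 45219 - 36*√11*(-10) = 45219 - (-360)*√11 = 45219 + 360*√11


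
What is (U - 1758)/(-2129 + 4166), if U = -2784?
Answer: -1514/679 ≈ -2.2297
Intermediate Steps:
(U - 1758)/(-2129 + 4166) = (-2784 - 1758)/(-2129 + 4166) = -4542/2037 = -4542*1/2037 = -1514/679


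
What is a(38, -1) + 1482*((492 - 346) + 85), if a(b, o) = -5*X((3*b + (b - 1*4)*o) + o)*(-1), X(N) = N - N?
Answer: 342342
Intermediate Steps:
X(N) = 0
a(b, o) = 0 (a(b, o) = -5*0*(-1) = 0*(-1) = 0)
a(38, -1) + 1482*((492 - 346) + 85) = 0 + 1482*((492 - 346) + 85) = 0 + 1482*(146 + 85) = 0 + 1482*231 = 0 + 342342 = 342342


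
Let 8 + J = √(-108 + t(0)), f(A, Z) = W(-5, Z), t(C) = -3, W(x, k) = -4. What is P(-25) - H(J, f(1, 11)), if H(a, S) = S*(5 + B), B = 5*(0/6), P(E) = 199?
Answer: 219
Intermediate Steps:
B = 0 (B = 5*(0*(⅙)) = 5*0 = 0)
f(A, Z) = -4
J = -8 + I*√111 (J = -8 + √(-108 - 3) = -8 + √(-111) = -8 + I*√111 ≈ -8.0 + 10.536*I)
H(a, S) = 5*S (H(a, S) = S*(5 + 0) = S*5 = 5*S)
P(-25) - H(J, f(1, 11)) = 199 - 5*(-4) = 199 - 1*(-20) = 199 + 20 = 219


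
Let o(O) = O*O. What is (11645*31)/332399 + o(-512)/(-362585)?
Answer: 43754968619/120522891415 ≈ 0.36304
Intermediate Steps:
o(O) = O**2
(11645*31)/332399 + o(-512)/(-362585) = (11645*31)/332399 + (-512)**2/(-362585) = 360995*(1/332399) + 262144*(-1/362585) = 360995/332399 - 262144/362585 = 43754968619/120522891415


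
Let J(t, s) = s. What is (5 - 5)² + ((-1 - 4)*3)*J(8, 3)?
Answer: -45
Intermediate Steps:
(5 - 5)² + ((-1 - 4)*3)*J(8, 3) = (5 - 5)² + ((-1 - 4)*3)*3 = 0² - 5*3*3 = 0 - 15*3 = 0 - 45 = -45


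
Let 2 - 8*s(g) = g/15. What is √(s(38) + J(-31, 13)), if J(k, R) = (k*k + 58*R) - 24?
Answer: 2*√95115/15 ≈ 41.121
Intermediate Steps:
s(g) = ¼ - g/120 (s(g) = ¼ - g/(8*15) = ¼ - g/120)
J(k, R) = -24 + k² + 58*R (J(k, R) = (k² + 58*R) - 24 = -24 + k² + 58*R)
√(s(38) + J(-31, 13)) = √((¼ - 1/120*38) + (-24 + (-31)² + 58*13)) = √((¼ - 19/60) + (-24 + 961 + 754)) = √(-1/15 + 1691) = √(25364/15) = 2*√95115/15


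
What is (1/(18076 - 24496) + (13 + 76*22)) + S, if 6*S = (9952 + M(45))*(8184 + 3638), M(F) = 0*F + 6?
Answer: 41991645673/2140 ≈ 1.9622e+7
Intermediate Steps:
M(F) = 6 (M(F) = 0 + 6 = 6)
S = 58861738/3 (S = ((9952 + 6)*(8184 + 3638))/6 = (9958*11822)/6 = (⅙)*117723476 = 58861738/3 ≈ 1.9621e+7)
(1/(18076 - 24496) + (13 + 76*22)) + S = (1/(18076 - 24496) + (13 + 76*22)) + 58861738/3 = (1/(-6420) + (13 + 1672)) + 58861738/3 = (-1/6420 + 1685) + 58861738/3 = 10817699/6420 + 58861738/3 = 41991645673/2140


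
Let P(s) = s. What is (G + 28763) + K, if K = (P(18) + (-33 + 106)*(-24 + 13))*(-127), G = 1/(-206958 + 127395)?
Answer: 10220503853/79563 ≈ 1.2846e+5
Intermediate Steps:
G = -1/79563 (G = 1/(-79563) = -1/79563 ≈ -1.2569e-5)
K = 99695 (K = (18 + (-33 + 106)*(-24 + 13))*(-127) = (18 + 73*(-11))*(-127) = (18 - 803)*(-127) = -785*(-127) = 99695)
(G + 28763) + K = (-1/79563 + 28763) + 99695 = 2288470568/79563 + 99695 = 10220503853/79563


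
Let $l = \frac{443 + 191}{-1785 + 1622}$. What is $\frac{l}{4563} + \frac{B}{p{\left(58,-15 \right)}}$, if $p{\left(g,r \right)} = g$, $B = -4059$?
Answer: $- \frac{3018995143}{43138602} \approx -69.984$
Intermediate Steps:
$l = - \frac{634}{163}$ ($l = \frac{634}{-163} = 634 \left(- \frac{1}{163}\right) = - \frac{634}{163} \approx -3.8896$)
$\frac{l}{4563} + \frac{B}{p{\left(58,-15 \right)}} = - \frac{634}{163 \cdot 4563} - \frac{4059}{58} = \left(- \frac{634}{163}\right) \frac{1}{4563} - \frac{4059}{58} = - \frac{634}{743769} - \frac{4059}{58} = - \frac{3018995143}{43138602}$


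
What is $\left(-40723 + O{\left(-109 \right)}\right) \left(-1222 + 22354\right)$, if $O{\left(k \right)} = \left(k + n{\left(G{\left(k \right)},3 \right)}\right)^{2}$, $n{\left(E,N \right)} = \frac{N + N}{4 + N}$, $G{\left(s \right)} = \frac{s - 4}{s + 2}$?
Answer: $- \frac{30057691896}{49} \approx -6.1342 \cdot 10^{8}$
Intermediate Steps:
$G{\left(s \right)} = \frac{-4 + s}{2 + s}$
$n{\left(E,N \right)} = \frac{2 N}{4 + N}$
$O{\left(k \right)} = \left(\frac{6}{7} + k\right)^{2}$ ($O{\left(k \right)} = \left(k + 2 \cdot 3 \frac{1}{4 + 3}\right)^{2} = \left(k + 2 \cdot 3 \cdot \frac{1}{7}\right)^{2} = \left(k + \frac{6}{7}\right)^{2} = \left(\frac{6}{7} + k\right)^{2}$)
$\left(-40723 + O{\left(-109 \right)}\right) \left(-1222 + 22354\right) = \left(-40723 + \frac{\left(6 + 7 \left(-109\right)\right)^{2}}{49}\right) \left(-1222 + 22354\right) = \left(-40723 + \frac{\left(6 - 763\right)^{2}}{49}\right) 21132 = \left(-40723 + \frac{\left(-757\right)^{2}}{49}\right) 21132 = \left(-40723 + \frac{1}{49} \cdot 573049\right) 21132 = \left(-40723 + \frac{573049}{49}\right) 21132 = \left(- \frac{1422378}{49}\right) 21132 = - \frac{30057691896}{49}$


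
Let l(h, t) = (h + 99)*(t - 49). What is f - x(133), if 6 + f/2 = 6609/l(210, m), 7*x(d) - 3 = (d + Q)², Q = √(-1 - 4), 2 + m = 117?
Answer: -60388208/23793 - 38*I*√5 ≈ -2538.1 - 84.971*I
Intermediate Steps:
m = 115 (m = -2 + 117 = 115)
l(h, t) = (-49 + t)*(99 + h) (l(h, t) = (99 + h)*(-49 + t) = (-49 + t)*(99 + h))
Q = I*√5 (Q = √(-5) = I*√5 ≈ 2.2361*I)
x(d) = 3/7 + (d + I*√5)²/7
f = -38585/3399 (f = -12 + 2*(6609/(-4851 - 49*210 + 99*115 + 210*115)) = -12 + 2*(6609/(-4851 - 10290 + 11385 + 24150)) = -12 + 2*(6609/20394) = -12 + 2*(6609*(1/20394)) = -12 + 2*(2203/6798) = -12 + 2203/3399 = -38585/3399 ≈ -11.352)
f - x(133) = -38585/3399 - (3/7 + (133 + I*√5)²/7) = -38585/3399 + (-3/7 - (133 + I*√5)²/7) = -280292/23793 - (133 + I*√5)²/7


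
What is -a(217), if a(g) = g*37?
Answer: -8029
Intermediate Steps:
a(g) = 37*g
-a(217) = -37*217 = -1*8029 = -8029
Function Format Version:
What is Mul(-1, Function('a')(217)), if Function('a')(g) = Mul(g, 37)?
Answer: -8029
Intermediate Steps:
Function('a')(g) = Mul(37, g)
Mul(-1, Function('a')(217)) = Mul(-1, Mul(37, 217)) = Mul(-1, 8029) = -8029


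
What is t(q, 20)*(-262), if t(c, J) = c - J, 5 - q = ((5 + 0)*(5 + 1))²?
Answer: 239730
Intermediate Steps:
q = -895 (q = 5 - ((5 + 0)*(5 + 1))² = 5 - (5*6)² = 5 - 1*30² = 5 - 1*900 = 5 - 900 = -895)
t(q, 20)*(-262) = (-895 - 1*20)*(-262) = (-895 - 20)*(-262) = -915*(-262) = 239730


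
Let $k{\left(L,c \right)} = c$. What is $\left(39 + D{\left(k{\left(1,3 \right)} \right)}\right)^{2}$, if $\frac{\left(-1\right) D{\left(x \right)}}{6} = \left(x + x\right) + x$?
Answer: $225$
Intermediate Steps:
$D{\left(x \right)} = - 18 x$ ($D{\left(x \right)} = - 6 \left(\left(x + x\right) + x\right) = - 6 \left(2 x + x\right) = - 6 \cdot 3 x = - 18 x$)
$\left(39 + D{\left(k{\left(1,3 \right)} \right)}\right)^{2} = \left(39 - 54\right)^{2} = \left(-15\right)^{2} = 225$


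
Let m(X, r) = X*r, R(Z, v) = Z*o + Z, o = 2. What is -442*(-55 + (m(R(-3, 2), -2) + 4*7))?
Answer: 3978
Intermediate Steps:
R(Z, v) = 3*Z (R(Z, v) = Z*2 + Z = 2*Z + Z = 3*Z)
-442*(-55 + (m(R(-3, 2), -2) + 4*7)) = -442*(-55 + ((3*(-3))*(-2) + 4*7)) = -442*(-55 + (-9*(-2) + 28)) = -442*(-55 + (18 + 28)) = -442*(-55 + 46) = -442*(-9) = 3978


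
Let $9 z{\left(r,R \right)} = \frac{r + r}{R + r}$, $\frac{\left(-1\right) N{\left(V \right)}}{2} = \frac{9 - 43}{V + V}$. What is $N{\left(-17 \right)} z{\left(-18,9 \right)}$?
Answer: $- \frac{8}{9} \approx -0.88889$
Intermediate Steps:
$N{\left(V \right)} = \frac{34}{V}$ ($N{\left(V \right)} = - 2 \frac{9 - 43}{V + V} = - 2 \left(- \frac{34}{2 V}\right) = - 2 \left(- 34 \frac{1}{2 V}\right) = - 2 \left(- \frac{17}{V}\right) = \frac{34}{V}$)
$z{\left(r,R \right)} = \frac{2 r}{9 \left(R + r\right)}$ ($z{\left(r,R \right)} = \frac{\left(r + r\right) \frac{1}{R + r}}{9} = \frac{2 r \frac{1}{R + r}}{9} = \frac{2 r}{9 \left(R + r\right)}$)
$N{\left(-17 \right)} z{\left(-18,9 \right)} = \frac{34}{-17} \cdot \frac{2}{9} \left(-18\right) \frac{1}{9 - 18} = 34 \left(- \frac{1}{17}\right) \frac{2}{9} \left(-18\right) \frac{1}{-9} = - 2 \cdot \frac{2}{9} \left(-18\right) \left(- \frac{1}{9}\right) = \left(-2\right) \frac{4}{9} = - \frac{8}{9}$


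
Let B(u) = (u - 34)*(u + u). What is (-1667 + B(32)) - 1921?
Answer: -3716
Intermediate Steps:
B(u) = 2*u*(-34 + u) (B(u) = (-34 + u)*(2*u) = 2*u*(-34 + u))
(-1667 + B(32)) - 1921 = (-1667 + 2*32*(-34 + 32)) - 1921 = (-1667 + 2*32*(-2)) - 1921 = (-1667 - 128) - 1921 = -1795 - 1921 = -3716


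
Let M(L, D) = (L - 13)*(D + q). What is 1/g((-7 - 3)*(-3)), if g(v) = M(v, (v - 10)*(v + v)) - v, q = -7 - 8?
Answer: 1/20115 ≈ 4.9714e-5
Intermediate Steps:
q = -15
M(L, D) = (-15 + D)*(-13 + L) (M(L, D) = (L - 13)*(D - 15) = (-13 + L)*(-15 + D) = (-15 + D)*(-13 + L))
g(v) = 195 - 16*v - 26*v*(-10 + v) + 2*v²*(-10 + v) (g(v) = (195 - 15*v - 13*(v - 10)*(v + v) + ((v - 10)*(v + v))*v) - v = (195 - 15*v - 13*(-10 + v)*2*v + ((-10 + v)*(2*v))*v) - v = (195 - 15*v - 26*v*(-10 + v) + (2*v*(-10 + v))*v) - v = (195 - 15*v - 26*v*(-10 + v) + 2*v²*(-10 + v)) - v = 195 - 16*v - 26*v*(-10 + v) + 2*v²*(-10 + v))
1/g((-7 - 3)*(-3)) = 1/(195 - 46*9*(-7 - 3)² + 2*((-7 - 3)*(-3))³ + 244*((-7 - 3)*(-3))) = 1/(195 - 46*(-10*(-3))² + 2*(-10*(-3))³ + 244*(-10*(-3))) = 1/(195 - 46*30² + 2*30³ + 244*30) = 1/(195 - 46*900 + 2*27000 + 7320) = 1/(195 - 41400 + 54000 + 7320) = 1/20115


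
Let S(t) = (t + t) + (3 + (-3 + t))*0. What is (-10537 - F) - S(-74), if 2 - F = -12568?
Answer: -22959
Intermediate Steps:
F = 12570 (F = 2 - 1*(-12568) = 2 + 12568 = 12570)
S(t) = 2*t (S(t) = 2*t + t*0 = 2*t + 0 = 2*t)
(-10537 - F) - S(-74) = (-10537 - 1*12570) - 2*(-74) = (-10537 - 12570) - 1*(-148) = -23107 + 148 = -22959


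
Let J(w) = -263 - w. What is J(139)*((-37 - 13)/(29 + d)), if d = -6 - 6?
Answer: 20100/17 ≈ 1182.4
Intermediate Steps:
d = -12
J(139)*((-37 - 13)/(29 + d)) = (-263 - 1*139)*((-37 - 13)/(29 - 12)) = (-263 - 139)*(-50/17) = -(-20100)/17 = -402*(-50/17) = 20100/17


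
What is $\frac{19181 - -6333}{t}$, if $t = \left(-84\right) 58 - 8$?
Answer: $- \frac{12757}{2440} \approx -5.2283$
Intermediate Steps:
$t = -4880$ ($t = -4872 - 8 = -4880$)
$\frac{19181 - -6333}{t} = \frac{19181 - -6333}{-4880} = \left(19181 + 6333\right) \left(- \frac{1}{4880}\right) = 25514 \left(- \frac{1}{4880}\right) = - \frac{12757}{2440}$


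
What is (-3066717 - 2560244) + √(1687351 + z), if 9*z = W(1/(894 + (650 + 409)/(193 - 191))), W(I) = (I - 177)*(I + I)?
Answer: -5626961 + √123090027818363/8541 ≈ -5.6257e+6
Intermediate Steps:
W(I) = 2*I*(-177 + I) (W(I) = (-177 + I)*(2*I) = 2*I*(-177 + I))
z = -2015668/72948681 (z = (2*(-177 + 1/(894 + (650 + 409)/(193 - 191)))/(894 + (650 + 409)/(193 - 191)))/9 = (2*(-177 + 1/(894 + 1059/2))/(894 + 1059/2))/9 = (2*(-177 + 1/(2847/2))/(2847/2))/9 = (2*(2/2847)*(-177 + 2/2847))/9 = (2*(2/2847)*(-503917/2847))/9 = (⅑)*(-2015668/8105409) = -2015668/72948681 ≈ -0.027631)
(-3066717 - 2560244) + √(1687351 + z) = (-3066717 - 2560244) + √(1687351 - 2015668/72948681) = -5626961 + √(123090027818363/72948681) = -5626961 + √123090027818363/8541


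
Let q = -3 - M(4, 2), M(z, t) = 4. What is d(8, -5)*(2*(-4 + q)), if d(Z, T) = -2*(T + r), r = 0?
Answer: -220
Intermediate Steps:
d(Z, T) = -2*T (d(Z, T) = -2*(T + 0) = -2*T)
q = -7 (q = -3 - 1*4 = -3 - 4 = -7)
d(8, -5)*(2*(-4 + q)) = (-2*(-5))*(2*(-4 - 7)) = 10*(2*(-11)) = 10*(-22) = -220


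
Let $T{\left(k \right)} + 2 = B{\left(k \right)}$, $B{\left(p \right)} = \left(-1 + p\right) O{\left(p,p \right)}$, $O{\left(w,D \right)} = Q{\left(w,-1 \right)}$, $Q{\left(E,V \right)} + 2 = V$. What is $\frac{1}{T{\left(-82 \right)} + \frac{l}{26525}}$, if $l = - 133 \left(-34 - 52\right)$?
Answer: $\frac{26525}{6563113} \approx 0.0040415$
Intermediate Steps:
$Q{\left(E,V \right)} = -2 + V$
$O{\left(w,D \right)} = -3$ ($O{\left(w,D \right)} = -2 - 1 = -3$)
$B{\left(p \right)} = 3 - 3 p$ ($B{\left(p \right)} = \left(-1 + p\right) \left(-3\right) = 3 - 3 p$)
$l = 11438$ ($l = \left(-133\right) \left(-86\right) = 11438$)
$T{\left(k \right)} = 1 - 3 k$ ($T{\left(k \right)} = -2 - \left(-3 + 3 k\right) = 1 - 3 k$)
$\frac{1}{T{\left(-82 \right)} + \frac{l}{26525}} = \frac{1}{\left(1 - -246\right) + \frac{11438}{26525}} = \frac{1}{\left(1 + 246\right) + 11438 \cdot \frac{1}{26525}} = \frac{1}{247 + \frac{11438}{26525}} = \frac{1}{\frac{6563113}{26525}} = \frac{26525}{6563113}$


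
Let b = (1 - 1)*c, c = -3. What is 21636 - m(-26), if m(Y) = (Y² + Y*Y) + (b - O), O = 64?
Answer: 20348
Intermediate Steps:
b = 0 (b = (1 - 1)*(-3) = 0*(-3) = 0)
m(Y) = -64 + 2*Y² (m(Y) = (Y² + Y*Y) + (0 - 1*64) = (Y² + Y²) + (0 - 64) = 2*Y² - 64 = -64 + 2*Y²)
21636 - m(-26) = 21636 - (-64 + 2*(-26)²) = 21636 - (-64 + 2*676) = 21636 - (-64 + 1352) = 21636 - 1*1288 = 21636 - 1288 = 20348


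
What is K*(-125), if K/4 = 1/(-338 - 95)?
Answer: 500/433 ≈ 1.1547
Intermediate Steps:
K = -4/433 (K = 4/(-338 - 95) = 4/(-433) = 4*(-1/433) = -4/433 ≈ -0.0092379)
K*(-125) = -4/433*(-125) = 500/433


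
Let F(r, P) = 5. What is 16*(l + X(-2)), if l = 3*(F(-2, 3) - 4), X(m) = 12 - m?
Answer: 272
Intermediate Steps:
l = 3 (l = 3*(5 - 4) = 3*1 = 3)
16*(l + X(-2)) = 16*(3 + (12 - 1*(-2))) = 16*(3 + (12 + 2)) = 16*(3 + 14) = 16*17 = 272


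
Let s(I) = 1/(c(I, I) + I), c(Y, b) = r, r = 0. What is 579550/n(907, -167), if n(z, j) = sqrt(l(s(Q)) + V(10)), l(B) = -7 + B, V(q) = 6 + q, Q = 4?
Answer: 1159100*sqrt(37)/37 ≈ 1.9055e+5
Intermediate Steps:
c(Y, b) = 0
s(I) = 1/I (s(I) = 1/(0 + I) = 1/I)
n(z, j) = sqrt(37)/2 (n(z, j) = sqrt((-7 + 1/4) + (6 + 10)) = sqrt((-7 + 1/4) + 16) = sqrt(-27/4 + 16) = sqrt(37/4) = sqrt(37)/2)
579550/n(907, -167) = 579550/((sqrt(37)/2)) = 579550*(2*sqrt(37)/37) = 1159100*sqrt(37)/37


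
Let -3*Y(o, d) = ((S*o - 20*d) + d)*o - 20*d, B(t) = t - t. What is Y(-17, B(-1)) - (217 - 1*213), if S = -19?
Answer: 5479/3 ≈ 1826.3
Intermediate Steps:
B(t) = 0
Y(o, d) = 20*d/3 - o*(-19*d - 19*o)/3 (Y(o, d) = -(((-19*o - 20*d) + d)*o - 20*d)/3 = -(((-20*d - 19*o) + d)*o - 20*d)/3 = -((-19*d - 19*o)*o - 20*d)/3 = -(o*(-19*d - 19*o) - 20*d)/3 = -(-20*d + o*(-19*d - 19*o))/3 = 20*d/3 - o*(-19*d - 19*o)/3)
Y(-17, B(-1)) - (217 - 1*213) = ((19/3)*(-17)² + (20/3)*0 + (19/3)*0*(-17)) - (217 - 1*213) = ((19/3)*289 + 0 + 0) - (217 - 213) = (5491/3 + 0 + 0) - 1*4 = 5491/3 - 4 = 5479/3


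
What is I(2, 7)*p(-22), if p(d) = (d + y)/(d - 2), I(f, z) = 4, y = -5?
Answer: 9/2 ≈ 4.5000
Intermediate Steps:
p(d) = (-5 + d)/(-2 + d) (p(d) = (d - 5)/(d - 2) = (-5 + d)/(-2 + d))
I(2, 7)*p(-22) = 4*((-5 - 22)/(-2 - 22)) = 4*(-27/(-24)) = 4*(-1/24*(-27)) = 4*(9/8) = 9/2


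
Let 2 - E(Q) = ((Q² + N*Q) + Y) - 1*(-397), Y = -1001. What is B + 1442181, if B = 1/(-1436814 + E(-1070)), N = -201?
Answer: 4032594784217/2796178 ≈ 1.4422e+6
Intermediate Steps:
E(Q) = 606 - Q² + 201*Q (E(Q) = 2 - (((Q² - 201*Q) - 1001) - 1*(-397)) = 2 - ((-1001 + Q² - 201*Q) + 397) = 2 - (-604 + Q² - 201*Q) = 2 + (604 - Q² + 201*Q) = 606 - Q² + 201*Q)
B = -1/2796178 (B = 1/(-1436814 + (606 - 1*(-1070)² + 201*(-1070))) = 1/(-1436814 + (606 - 1*1144900 - 215070)) = 1/(-1436814 + (606 - 1144900 - 215070)) = 1/(-1436814 - 1359364) = 1/(-2796178) = -1/2796178 ≈ -3.5763e-7)
B + 1442181 = -1/2796178 + 1442181 = 4032594784217/2796178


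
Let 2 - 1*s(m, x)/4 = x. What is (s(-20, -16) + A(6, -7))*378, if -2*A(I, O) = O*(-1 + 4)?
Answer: 31185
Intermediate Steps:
s(m, x) = 8 - 4*x
A(I, O) = -3*O/2 (A(I, O) = -O*(-1 + 4)/2 = -O*3/2 = -3*O/2)
(s(-20, -16) + A(6, -7))*378 = ((8 - 4*(-16)) - 3/2*(-7))*378 = ((8 + 64) + 21/2)*378 = (72 + 21/2)*378 = (165/2)*378 = 31185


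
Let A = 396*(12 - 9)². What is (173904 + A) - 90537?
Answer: 86931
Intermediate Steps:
A = 3564 (A = 396*3² = 396*9 = 3564)
(173904 + A) - 90537 = (173904 + 3564) - 90537 = 177468 - 90537 = 86931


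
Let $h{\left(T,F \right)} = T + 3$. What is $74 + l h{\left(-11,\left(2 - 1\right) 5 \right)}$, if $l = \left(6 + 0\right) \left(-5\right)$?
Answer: $314$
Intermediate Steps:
$h{\left(T,F \right)} = 3 + T$
$l = -30$ ($l = 6 \left(-5\right) = -30$)
$74 + l h{\left(-11,\left(2 - 1\right) 5 \right)} = 74 - 30 \left(3 - 11\right) = 74 - -240 = 74 + 240 = 314$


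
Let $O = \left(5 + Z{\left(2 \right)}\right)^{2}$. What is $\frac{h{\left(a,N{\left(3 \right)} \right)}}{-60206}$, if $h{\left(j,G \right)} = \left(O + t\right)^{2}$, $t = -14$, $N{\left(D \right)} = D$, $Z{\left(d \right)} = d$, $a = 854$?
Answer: $- \frac{1225}{60206} \approx -0.020347$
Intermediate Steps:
$O = 49$ ($O = \left(5 + 2\right)^{2} = 7^{2} = 49$)
$h{\left(j,G \right)} = 1225$ ($h{\left(j,G \right)} = \left(49 - 14\right)^{2} = 35^{2} = 1225$)
$\frac{h{\left(a,N{\left(3 \right)} \right)}}{-60206} = \frac{1225}{-60206} = 1225 \left(- \frac{1}{60206}\right) = - \frac{1225}{60206}$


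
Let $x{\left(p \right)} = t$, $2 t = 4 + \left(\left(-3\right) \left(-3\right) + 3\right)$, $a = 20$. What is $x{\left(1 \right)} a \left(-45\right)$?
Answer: $-7200$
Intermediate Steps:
$t = 8$ ($t = \frac{4 + \left(\left(-3\right) \left(-3\right) + 3\right)}{2} = \frac{4 + \left(9 + 3\right)}{2} = \frac{4 + 12}{2} = \frac{1}{2} \cdot 16 = 8$)
$x{\left(p \right)} = 8$
$x{\left(1 \right)} a \left(-45\right) = 8 \cdot 20 \left(-45\right) = 160 \left(-45\right) = -7200$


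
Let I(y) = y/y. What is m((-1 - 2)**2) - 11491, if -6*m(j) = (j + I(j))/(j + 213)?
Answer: -7653011/666 ≈ -11491.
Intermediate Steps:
I(y) = 1
m(j) = -(1 + j)/(6*(213 + j)) (m(j) = -(j + 1)/(6*(j + 213)) = -(1 + j)/(6*(213 + j)))
m((-1 - 2)**2) - 11491 = (-1 - (-1 - 2)**2)/(6*(213 + (-1 - 2)**2)) - 11491 = (-1 - 1*(-3)**2)/(6*(213 + (-3)**2)) - 11491 = (-1 - 1*9)/(6*(213 + 9)) - 11491 = (1/6)*(-1 - 9)/222 - 11491 = (1/6)*(1/222)*(-10) - 11491 = -5/666 - 11491 = -7653011/666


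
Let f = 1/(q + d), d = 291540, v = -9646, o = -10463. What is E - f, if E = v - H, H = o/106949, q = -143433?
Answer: -152790082871186/15839895543 ≈ -9645.9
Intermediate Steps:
H = -10463/106949 ≈ -0.097832
f = 1/148107 (f = 1/(-143433 + 291540) = 1/148107 ≈ 6.7519e-6)
E = -1031619591/106949 (E = -9646 - 1*(-10463/106949) = -9646 + 10463/106949 = -1031619591/106949 ≈ -9645.9)
E - f = -1031619591/106949 - 1*1/148107 = -1031619591/106949 - 1/148107 = -152790082871186/15839895543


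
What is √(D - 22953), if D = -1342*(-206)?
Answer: √253499 ≈ 503.49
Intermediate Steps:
D = 276452
√(D - 22953) = √(276452 - 22953) = √253499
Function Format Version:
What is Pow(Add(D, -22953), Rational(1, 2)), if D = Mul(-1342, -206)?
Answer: Pow(253499, Rational(1, 2)) ≈ 503.49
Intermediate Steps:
D = 276452
Pow(Add(D, -22953), Rational(1, 2)) = Pow(Add(276452, -22953), Rational(1, 2)) = Pow(253499, Rational(1, 2))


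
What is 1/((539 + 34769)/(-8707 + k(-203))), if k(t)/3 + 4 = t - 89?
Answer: -9595/35308 ≈ -0.27175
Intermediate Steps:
k(t) = -279 + 3*t (k(t) = -12 + 3*(t - 89) = -12 + 3*(-89 + t) = -12 + (-267 + 3*t) = -279 + 3*t)
1/((539 + 34769)/(-8707 + k(-203))) = 1/((539 + 34769)/(-8707 + (-279 + 3*(-203)))) = 1/(35308/(-8707 + (-279 - 609))) = 1/(35308/(-8707 - 888)) = 1/(35308/(-9595)) = 1/(35308*(-1/9595)) = 1/(-35308/9595) = -9595/35308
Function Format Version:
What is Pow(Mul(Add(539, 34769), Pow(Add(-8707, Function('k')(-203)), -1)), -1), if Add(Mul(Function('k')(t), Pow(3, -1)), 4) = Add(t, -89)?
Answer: Rational(-9595, 35308) ≈ -0.27175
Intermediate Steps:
Function('k')(t) = Add(-279, Mul(3, t)) (Function('k')(t) = Add(-12, Mul(3, Add(t, -89))) = Add(-12, Mul(3, Add(-89, t))) = Add(-12, Add(-267, Mul(3, t))) = Add(-279, Mul(3, t)))
Pow(Mul(Add(539, 34769), Pow(Add(-8707, Function('k')(-203)), -1)), -1) = Pow(Mul(Add(539, 34769), Pow(Add(-8707, Add(-279, Mul(3, -203))), -1)), -1) = Pow(Mul(35308, Pow(Add(-8707, Add(-279, -609)), -1)), -1) = Pow(Mul(35308, Pow(Add(-8707, -888), -1)), -1) = Pow(Mul(35308, Pow(-9595, -1)), -1) = Pow(Mul(35308, Rational(-1, 9595)), -1) = Pow(Rational(-35308, 9595), -1) = Rational(-9595, 35308)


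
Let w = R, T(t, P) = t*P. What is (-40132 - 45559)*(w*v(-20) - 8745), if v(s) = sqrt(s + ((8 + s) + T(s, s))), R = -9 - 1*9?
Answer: 749367795 + 6169752*sqrt(23) ≈ 7.7896e+8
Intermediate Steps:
R = -18 (R = -9 - 9 = -18)
T(t, P) = P*t
w = -18
v(s) = sqrt(8 + s**2 + 2*s) (v(s) = sqrt(s + ((8 + s) + s*s)) = sqrt(s + ((8 + s) + s**2)) = sqrt(s + (8 + s + s**2)) = sqrt(8 + s**2 + 2*s))
(-40132 - 45559)*(w*v(-20) - 8745) = (-40132 - 45559)*(-18*sqrt(8 + (-20)**2 + 2*(-20)) - 8745) = -85691*(-18*sqrt(8 + 400 - 40) - 8745) = -85691*(-72*sqrt(23) - 8745) = -85691*(-8745 - 72*sqrt(23)) = 749367795 + 6169752*sqrt(23)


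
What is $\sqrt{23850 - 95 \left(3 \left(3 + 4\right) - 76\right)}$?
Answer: $5 \sqrt{1163} \approx 170.51$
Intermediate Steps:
$\sqrt{23850 - 95 \left(3 \left(3 + 4\right) - 76\right)} = \sqrt{23850 - 95 \left(3 \cdot 7 - 76\right)} = \sqrt{23850 - 95 \left(21 - 76\right)} = \sqrt{23850 - -5225} = \sqrt{23850 + 5225} = \sqrt{29075} = 5 \sqrt{1163}$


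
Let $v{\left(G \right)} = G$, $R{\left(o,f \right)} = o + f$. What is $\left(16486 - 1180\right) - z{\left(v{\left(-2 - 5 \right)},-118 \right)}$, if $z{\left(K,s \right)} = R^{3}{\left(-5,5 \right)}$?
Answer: $15306$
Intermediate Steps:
$R{\left(o,f \right)} = f + o$
$z{\left(K,s \right)} = 0$ ($z{\left(K,s \right)} = \left(5 - 5\right)^{3} = 0^{3} = 0$)
$\left(16486 - 1180\right) - z{\left(v{\left(-2 - 5 \right)},-118 \right)} = \left(16486 - 1180\right) - 0 = 15306 + 0 = 15306$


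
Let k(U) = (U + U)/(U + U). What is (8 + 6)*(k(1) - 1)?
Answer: 0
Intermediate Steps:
k(U) = 1 (k(U) = (2*U)/((2*U)) = (2*U)*(1/(2*U)) = 1)
(8 + 6)*(k(1) - 1) = (8 + 6)*(1 - 1) = 14*0 = 0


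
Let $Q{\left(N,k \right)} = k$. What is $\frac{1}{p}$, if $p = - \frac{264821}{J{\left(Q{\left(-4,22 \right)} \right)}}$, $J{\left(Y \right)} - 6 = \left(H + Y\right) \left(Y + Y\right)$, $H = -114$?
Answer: $\frac{4042}{264821} \approx 0.015263$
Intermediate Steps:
$J{\left(Y \right)} = 6 + 2 Y \left(-114 + Y\right)$ ($J{\left(Y \right)} = 6 + \left(-114 + Y\right) \left(Y + Y\right) = 6 + \left(-114 + Y\right) 2 Y = 6 + 2 Y \left(-114 + Y\right)$)
$p = \frac{264821}{4042}$ ($p = - \frac{264821}{6 - 5016 + 2 \cdot 22^{2}} = - \frac{264821}{6 - 5016 + 2 \cdot 484} = - \frac{264821}{6 - 5016 + 968} = - \frac{264821}{-4042} = \left(-264821\right) \left(- \frac{1}{4042}\right) = \frac{264821}{4042} \approx 65.517$)
$\frac{1}{p} = \frac{1}{\frac{264821}{4042}} = \frac{4042}{264821}$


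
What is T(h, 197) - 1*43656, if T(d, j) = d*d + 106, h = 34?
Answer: -42394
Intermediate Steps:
T(d, j) = 106 + d² (T(d, j) = d² + 106 = 106 + d²)
T(h, 197) - 1*43656 = (106 + 34²) - 1*43656 = (106 + 1156) - 43656 = 1262 - 43656 = -42394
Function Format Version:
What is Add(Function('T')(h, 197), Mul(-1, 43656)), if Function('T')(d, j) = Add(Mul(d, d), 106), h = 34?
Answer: -42394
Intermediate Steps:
Function('T')(d, j) = Add(106, Pow(d, 2)) (Function('T')(d, j) = Add(Pow(d, 2), 106) = Add(106, Pow(d, 2)))
Add(Function('T')(h, 197), Mul(-1, 43656)) = Add(Add(106, Pow(34, 2)), Mul(-1, 43656)) = Add(Add(106, 1156), -43656) = Add(1262, -43656) = -42394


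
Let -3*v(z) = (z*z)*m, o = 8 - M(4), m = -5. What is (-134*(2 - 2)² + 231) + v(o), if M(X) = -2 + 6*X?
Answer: 1673/3 ≈ 557.67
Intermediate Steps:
o = -14 (o = 8 - (-2 + 6*4) = 8 - (-2 + 24) = 8 - 1*22 = 8 - 22 = -14)
v(z) = 5*z²/3 (v(z) = -z*z*(-5)/3 = -z²*(-5)/3 = -(-5)*z²/3 = 5*z²/3)
(-134*(2 - 2)² + 231) + v(o) = (-134*(2 - 2)² + 231) + (5/3)*(-14)² = (-134*0² + 231) + (5/3)*196 = (-134*0 + 231) + 980/3 = (0 + 231) + 980/3 = 231 + 980/3 = 1673/3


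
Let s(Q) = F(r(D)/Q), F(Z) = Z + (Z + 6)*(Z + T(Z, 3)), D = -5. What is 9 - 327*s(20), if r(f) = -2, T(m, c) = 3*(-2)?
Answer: 1181043/100 ≈ 11810.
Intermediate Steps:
T(m, c) = -6
F(Z) = Z + (-6 + Z)*(6 + Z) (F(Z) = Z + (Z + 6)*(Z - 6) = Z + (6 + Z)*(-6 + Z) = Z + (-6 + Z)*(6 + Z))
s(Q) = -36 - 2/Q + 4/Q² (s(Q) = -36 - 2/Q + (-2/Q)² = -36 - 2/Q + 4/Q²)
9 - 327*s(20) = 9 - 327*(-36 - 2/20 + 4/20²) = 9 - 327*(-36 - 2*1/20 + 4*(1/400)) = 9 - 327*(-36 - ⅒ + 1/100) = 9 - 327*(-3609/100) = 9 + 1180143/100 = 1181043/100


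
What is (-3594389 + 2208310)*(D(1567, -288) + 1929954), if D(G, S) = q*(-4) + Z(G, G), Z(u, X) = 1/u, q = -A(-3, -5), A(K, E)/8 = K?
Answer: -4191624159893473/1567 ≈ -2.6749e+12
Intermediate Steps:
A(K, E) = 8*K
q = 24 (q = -8*(-3) = -1*(-24) = 24)
D(G, S) = -96 + 1/G (D(G, S) = 24*(-4) + 1/G = -96 + 1/G)
(-3594389 + 2208310)*(D(1567, -288) + 1929954) = (-3594389 + 2208310)*((-96 + 1/1567) + 1929954) = -1386079*((-96 + 1/1567) + 1929954) = -1386079*(-150431/1567 + 1929954) = -1386079*3024087487/1567 = -4191624159893473/1567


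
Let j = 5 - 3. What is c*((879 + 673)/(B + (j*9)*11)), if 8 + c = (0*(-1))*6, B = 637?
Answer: -12416/835 ≈ -14.869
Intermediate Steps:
j = 2
c = -8 (c = -8 + (0*(-1))*6 = -8 + 0*6 = -8 + 0 = -8)
c*((879 + 673)/(B + (j*9)*11)) = -8*(879 + 673)/(637 + (2*9)*11) = -12416/(637 + 18*11) = -12416/(637 + 198) = -12416/835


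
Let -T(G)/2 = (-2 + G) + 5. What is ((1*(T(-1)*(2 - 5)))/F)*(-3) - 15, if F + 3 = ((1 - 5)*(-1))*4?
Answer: -231/13 ≈ -17.769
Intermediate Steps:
T(G) = -6 - 2*G (T(G) = -2*((-2 + G) + 5) = -2*(3 + G) = -6 - 2*G)
F = 13 (F = -3 + ((1 - 5)*(-1))*4 = -3 - 4*(-1)*4 = -3 + 4*4 = -3 + 16 = 13)
((1*(T(-1)*(2 - 5)))/F)*(-3) - 15 = ((1*((-6 - 2*(-1))*(2 - 5)))/13)*(-3) - 15 = ((1*((-6 + 2)*(-3)))*(1/13))*(-3) - 15 = ((1*(-4*(-3)))*(1/13))*(-3) - 15 = ((1*12)*(1/13))*(-3) - 15 = (12*(1/13))*(-3) - 15 = (12/13)*(-3) - 15 = -36/13 - 15 = -231/13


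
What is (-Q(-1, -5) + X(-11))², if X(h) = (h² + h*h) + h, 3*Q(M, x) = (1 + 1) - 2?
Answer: 53361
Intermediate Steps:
Q(M, x) = 0 (Q(M, x) = ((1 + 1) - 2)/3 = (2 - 2)/3 = (⅓)*0 = 0)
X(h) = h + 2*h² (X(h) = (h² + h²) + h = 2*h² + h = h + 2*h²)
(-Q(-1, -5) + X(-11))² = (-1*0 - 11*(1 + 2*(-11)))² = (0 - 11*(1 - 22))² = (0 - 11*(-21))² = (0 + 231)² = 231² = 53361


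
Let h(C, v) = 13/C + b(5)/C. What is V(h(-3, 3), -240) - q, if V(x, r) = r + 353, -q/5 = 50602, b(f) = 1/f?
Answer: 253123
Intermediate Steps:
q = -253010 (q = -5*50602 = -253010)
h(C, v) = 66/(5*C) (h(C, v) = 13/C + 1/(5*C) = 66/(5*C))
V(x, r) = 353 + r
V(h(-3, 3), -240) - q = (353 - 240) - 1*(-253010) = 113 + 253010 = 253123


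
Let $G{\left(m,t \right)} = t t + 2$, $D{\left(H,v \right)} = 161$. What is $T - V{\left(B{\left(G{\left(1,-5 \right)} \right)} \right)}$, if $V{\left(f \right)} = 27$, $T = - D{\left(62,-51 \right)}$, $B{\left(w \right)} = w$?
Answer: $-188$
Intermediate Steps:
$G{\left(m,t \right)} = 2 + t^{2}$ ($G{\left(m,t \right)} = t^{2} + 2 = 2 + t^{2}$)
$T = -161$ ($T = \left(-1\right) 161 = -161$)
$T - V{\left(B{\left(G{\left(1,-5 \right)} \right)} \right)} = -161 - 27 = -188$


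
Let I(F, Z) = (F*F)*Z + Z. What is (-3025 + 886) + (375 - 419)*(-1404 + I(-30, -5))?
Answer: 257857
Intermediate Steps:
I(F, Z) = Z + Z*F² (I(F, Z) = F²*Z + Z = Z*F² + Z = Z + Z*F²)
(-3025 + 886) + (375 - 419)*(-1404 + I(-30, -5)) = (-3025 + 886) + (375 - 419)*(-1404 - 5*(1 + (-30)²)) = -2139 - 44*(-1404 - 5*(1 + 900)) = -2139 - 44*(-1404 - 5*901) = -2139 - 44*(-1404 - 4505) = -2139 - 44*(-5909) = -2139 + 259996 = 257857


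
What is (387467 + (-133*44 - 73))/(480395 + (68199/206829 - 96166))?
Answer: 13152325053/13244961340 ≈ 0.99301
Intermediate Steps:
(387467 + (-133*44 - 73))/(480395 + (68199/206829 - 96166)) = (387467 + (-5852 - 73))/(480395 + (68199*(1/206829) - 96166)) = (387467 - 5925)/(480395 + (22733/68943 - 96166)) = 381542/(480395 - 6629949805/68943) = 381542/(26489922680/68943) = 381542*(68943/26489922680) = 13152325053/13244961340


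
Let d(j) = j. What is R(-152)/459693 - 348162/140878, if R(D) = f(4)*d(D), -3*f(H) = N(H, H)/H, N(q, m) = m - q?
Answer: -174081/70439 ≈ -2.4714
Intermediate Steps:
f(H) = 0 (f(H) = -(H - H)/(3*H) = -0/H = -⅓*0 = 0)
R(D) = 0 (R(D) = 0*D = 0)
R(-152)/459693 - 348162/140878 = 0/459693 - 348162/140878 = 0*(1/459693) - 348162*1/140878 = 0 - 174081/70439 = -174081/70439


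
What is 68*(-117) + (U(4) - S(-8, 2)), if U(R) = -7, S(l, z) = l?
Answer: -7955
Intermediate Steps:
68*(-117) + (U(4) - S(-8, 2)) = 68*(-117) + (-7 - 1*(-8)) = -7956 + (-7 + 8) = -7956 + 1 = -7955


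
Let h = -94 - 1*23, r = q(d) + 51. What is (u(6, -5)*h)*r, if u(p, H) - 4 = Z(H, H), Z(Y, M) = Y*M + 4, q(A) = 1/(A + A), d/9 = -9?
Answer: -1181323/6 ≈ -1.9689e+5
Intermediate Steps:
d = -81 (d = 9*(-9) = -81)
q(A) = 1/(2*A)
Z(Y, M) = 4 + M*Y (Z(Y, M) = M*Y + 4 = 4 + M*Y)
r = 8261/162 (r = (½)/(-81) + 51 = (½)*(-1/81) + 51 = -1/162 + 51 = 8261/162 ≈ 50.994)
u(p, H) = 8 + H² (u(p, H) = 4 + (4 + H*H) = 4 + (4 + H²) = 8 + H²)
h = -117 (h = -94 - 23 = -117)
(u(6, -5)*h)*r = ((8 + (-5)²)*(-117))*(8261/162) = ((8 + 25)*(-117))*(8261/162) = (33*(-117))*(8261/162) = -3861*8261/162 = -1181323/6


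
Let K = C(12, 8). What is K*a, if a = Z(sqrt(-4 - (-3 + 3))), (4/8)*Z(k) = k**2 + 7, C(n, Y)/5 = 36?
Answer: 1080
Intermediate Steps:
C(n, Y) = 180 (C(n, Y) = 5*36 = 180)
K = 180
Z(k) = 14 + 2*k**2 (Z(k) = 2*(k**2 + 7) = 2*(7 + k**2) = 14 + 2*k**2)
a = 6 (a = 14 + 2*(sqrt(-4 - (-3 + 3)))**2 = 14 + 2*(sqrt(-4 - 1*0))**2 = 14 + 2*(sqrt(-4 + 0))**2 = 14 + 2*(sqrt(-4))**2 = 14 + 2*(2*I)**2 = 14 + 2*(-4) = 14 - 8 = 6)
K*a = 180*6 = 1080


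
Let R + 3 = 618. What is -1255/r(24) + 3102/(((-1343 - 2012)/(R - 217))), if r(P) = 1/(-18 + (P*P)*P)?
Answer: -5284703886/305 ≈ -1.7327e+7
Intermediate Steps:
R = 615 (R = -3 + 618 = 615)
r(P) = 1/(-18 + P**3) (r(P) = 1/(-18 + P**2*P) = 1/(-18 + P**3))
-1255/r(24) + 3102/(((-1343 - 2012)/(R - 217))) = -1255/(1/(-18 + 24**3)) + 3102/(((-1343 - 2012)/(615 - 217))) = -1255/(1/(-18 + 13824)) + 3102/((-3355/398)) = -1255/(1/13806) + 3102/((-3355*1/398)) = -1255/1/13806 + 3102/(-3355/398) = -1255*13806 + 3102*(-398/3355) = -17326530 - 112236/305 = -5284703886/305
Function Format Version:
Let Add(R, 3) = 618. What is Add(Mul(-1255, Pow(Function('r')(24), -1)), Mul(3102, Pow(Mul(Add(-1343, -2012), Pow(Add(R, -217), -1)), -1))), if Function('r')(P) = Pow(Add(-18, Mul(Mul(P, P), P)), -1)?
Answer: Rational(-5284703886, 305) ≈ -1.7327e+7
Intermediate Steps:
R = 615 (R = Add(-3, 618) = 615)
Function('r')(P) = Pow(Add(-18, Pow(P, 3)), -1) (Function('r')(P) = Pow(Add(-18, Mul(Pow(P, 2), P)), -1) = Pow(Add(-18, Pow(P, 3)), -1))
Add(Mul(-1255, Pow(Function('r')(24), -1)), Mul(3102, Pow(Mul(Add(-1343, -2012), Pow(Add(R, -217), -1)), -1))) = Add(Mul(-1255, Pow(Pow(Add(-18, Pow(24, 3)), -1), -1)), Mul(3102, Pow(Mul(Add(-1343, -2012), Pow(Add(615, -217), -1)), -1))) = Add(Mul(-1255, Pow(Pow(Add(-18, 13824), -1), -1)), Mul(3102, Pow(Mul(-3355, Pow(398, -1)), -1))) = Add(Mul(-1255, Pow(Pow(13806, -1), -1)), Mul(3102, Pow(Mul(-3355, Rational(1, 398)), -1))) = Add(Mul(-1255, Pow(Rational(1, 13806), -1)), Mul(3102, Pow(Rational(-3355, 398), -1))) = Add(Mul(-1255, 13806), Mul(3102, Rational(-398, 3355))) = Add(-17326530, Rational(-112236, 305)) = Rational(-5284703886, 305)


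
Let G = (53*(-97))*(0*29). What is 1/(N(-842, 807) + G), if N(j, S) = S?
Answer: 1/807 ≈ 0.0012392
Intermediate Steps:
G = 0 (G = -5141*0 = 0)
1/(N(-842, 807) + G) = 1/(807 + 0) = 1/807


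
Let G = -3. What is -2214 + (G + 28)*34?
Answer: -1364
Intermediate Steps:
-2214 + (G + 28)*34 = -2214 + (-3 + 28)*34 = -2214 + 25*34 = -2214 + 850 = -1364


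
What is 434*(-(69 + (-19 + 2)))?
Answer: -22568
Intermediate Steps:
434*(-(69 + (-19 + 2))) = 434*(-(69 - 17)) = 434*(-1*52) = 434*(-52) = -22568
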